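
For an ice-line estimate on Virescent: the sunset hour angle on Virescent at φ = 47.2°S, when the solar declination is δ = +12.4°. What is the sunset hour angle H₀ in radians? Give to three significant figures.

cos H₀ = −tan φ · tan δ = −tan(-47.2°) × tan(+12.400°) = 0.2374, so H₀ = 1.3311 rad = 76.26°.

H₀ = 1.33 rad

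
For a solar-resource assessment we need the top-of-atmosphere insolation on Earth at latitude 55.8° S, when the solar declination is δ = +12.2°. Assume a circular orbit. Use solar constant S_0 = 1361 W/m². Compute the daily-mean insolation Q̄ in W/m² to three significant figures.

Q̄ ≈ 131 W/m²

cos h₀ = −tan(-55.8°) tan(+12.200°) = 0.3181, h₀ = 1.2470 rad.
Bracket: h₀ sin ϕ sin δ + cos ϕ cos δ sin h₀ = 1.2470×-0.82708×0.21132 + 0.56208×0.97742×0.94804 = -0.217949 + 0.520842 = 0.302893.
Q̄ = (S_0/π) × [bracket] = (1361/π) × 0.302893 = 131.2 W/m².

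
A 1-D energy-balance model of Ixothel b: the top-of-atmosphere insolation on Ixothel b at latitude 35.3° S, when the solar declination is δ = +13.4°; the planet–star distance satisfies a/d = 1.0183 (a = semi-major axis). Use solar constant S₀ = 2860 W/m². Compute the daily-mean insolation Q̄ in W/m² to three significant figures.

Q̄ ≈ 562 W/m²

cos H₀ = −tan(-35.3°) tan(+13.400°) = 0.1687, H₀ = 1.4013 rad.
Bracket: H₀ sin φ sin δ + cos φ cos δ sin H₀ = 1.4013×-0.57786×0.23175 + 0.81614×0.97278×0.98567 = -0.187661 + 0.782548 = 0.594887.
Inverse-square distance factor (a/d)² = 1.0183² = 1.036935.
Q̄ = (S₀/π) × 1.036935 × [bracket] = (2860/π) × 1.036935 × 0.594887 = 561.6 W/m².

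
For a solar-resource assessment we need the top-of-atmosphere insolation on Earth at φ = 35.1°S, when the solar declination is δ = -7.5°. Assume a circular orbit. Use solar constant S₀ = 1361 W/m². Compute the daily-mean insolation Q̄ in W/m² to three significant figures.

Q̄ ≈ 404 W/m²

cos H₀ = −tan(-35.1°) tan(-7.500°) = -0.0925, H₀ = 1.6635 rad.
Bracket: H₀ sin φ sin δ + cos φ cos δ sin H₀ = 1.6635×-0.57501×-0.13053 + 0.81815×0.99144×0.99571 = 0.124856 + 0.807667 = 0.932523.
Q̄ = (S₀/π) × [bracket] = (1361/π) × 0.932523 = 404.0 W/m².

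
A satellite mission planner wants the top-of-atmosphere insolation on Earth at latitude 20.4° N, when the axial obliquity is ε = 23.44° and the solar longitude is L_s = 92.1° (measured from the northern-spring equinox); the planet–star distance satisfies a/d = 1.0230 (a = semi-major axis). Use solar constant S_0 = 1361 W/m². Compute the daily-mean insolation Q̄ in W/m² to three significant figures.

Q̄ ≈ 494 W/m²

Solar declination: sin δ = sin ε · sin L_s = sin 23.44° × sin 92.1° = 0.39752, so δ = +23.423°.
cos h₀ = −tan(+20.4°) tan(+23.423°) = -0.1611, h₀ = 1.7326 rad.
Bracket: h₀ sin ϕ sin δ + cos ϕ cos δ sin h₀ = 1.7326×0.34857×0.39752 + 0.93728×0.91759×0.98694 = 0.240075 + 0.848807 = 1.088882.
Inverse-square distance factor (a/d)² = 1.0230² = 1.046529.
Q̄ = (S_0/π) × 1.046529 × [bracket] = (1361/π) × 1.046529 × 1.088882 = 493.7 W/m².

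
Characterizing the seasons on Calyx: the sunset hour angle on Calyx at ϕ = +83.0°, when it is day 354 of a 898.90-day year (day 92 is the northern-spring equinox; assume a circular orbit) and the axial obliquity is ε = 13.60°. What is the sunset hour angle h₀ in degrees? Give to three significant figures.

h₀ = 180°

Solar longitude: L_s = 360° × (354 − 92)/898.90 = 104.928°.
sin δ = sin 13.60° × sin 104.928° = 0.22721, so δ = +13.133°.
Sunrise equation: cos h₀ = −tan ϕ · tan δ = -1.9001 ≤ −1, so the host star never sets (polar day) and h₀ = π.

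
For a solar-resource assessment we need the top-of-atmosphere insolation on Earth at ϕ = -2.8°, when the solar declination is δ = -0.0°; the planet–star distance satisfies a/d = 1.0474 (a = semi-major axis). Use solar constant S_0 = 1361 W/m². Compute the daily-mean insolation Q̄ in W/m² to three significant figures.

Q̄ ≈ 475 W/m²

cos h₀ = −tan(-2.8°) tan(-0.000°) = -0.0000, h₀ = 1.5708 rad.
Bracket: h₀ sin ϕ sin δ + cos ϕ cos δ sin h₀ = 1.5708×-0.04885×-0.00000 + 0.99881×1.00000×1.00000 = 0.000000 + 0.998810 = 0.998810.
Inverse-square distance factor (a/d)² = 1.0474² = 1.097047.
Q̄ = (S_0/π) × 1.097047 × [bracket] = (1361/π) × 1.097047 × 0.998810 = 474.7 W/m².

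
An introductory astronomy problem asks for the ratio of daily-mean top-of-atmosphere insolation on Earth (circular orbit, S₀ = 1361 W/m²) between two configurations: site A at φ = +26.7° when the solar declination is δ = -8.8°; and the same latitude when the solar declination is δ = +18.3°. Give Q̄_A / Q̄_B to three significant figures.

Q̄_A / Q̄_B ≈ 0.719

— Configuration A (φ=+26.7°):
cos H₀ = −tan(+26.7°) tan(-8.800°) = 0.0779, H₀ = 1.4929 rad.
Bracket: H₀ sin φ sin δ + cos φ cos δ sin H₀ = 1.4929×0.44932×-0.15299 + 0.89337×0.98823×0.99696 = -0.102624 + 0.880171 = 0.777547.
Q̄ = (S₀/π) × [bracket] = (1361/π) × 0.777547 = 336.85 W/m².
— Configuration B (φ=+26.7°):
cos H₀ = −tan(+26.7°) tan(+18.300°) = -0.1663, H₀ = 1.7379 rad.
Bracket: H₀ sin φ sin δ + cos φ cos δ sin H₀ = 1.7379×0.44932×0.31399 + 0.89337×0.94943×0.98607 = 0.245186 + 0.836377 = 1.081563.
Q̄ = (S₀/π) × [bracket] = (1361/π) × 1.081563 = 468.55 W/m².
Ratio Q̄_A / Q̄_B = 336.85 / 468.55 = 0.7189.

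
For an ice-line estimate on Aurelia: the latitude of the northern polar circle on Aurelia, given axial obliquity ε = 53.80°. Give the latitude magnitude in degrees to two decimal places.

36.20°

The polar circle is the lowest latitude that experiences at least one full rotation of continuous daylight at the northern-summer solstice; it lies at |ϕ| = 90° − ε = 90° − 53.80° = 36.20°.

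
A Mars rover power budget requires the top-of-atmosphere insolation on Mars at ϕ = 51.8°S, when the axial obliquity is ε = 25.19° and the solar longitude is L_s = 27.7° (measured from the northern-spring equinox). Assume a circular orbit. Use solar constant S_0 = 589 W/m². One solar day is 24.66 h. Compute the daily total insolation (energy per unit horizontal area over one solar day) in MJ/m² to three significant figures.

6.36 MJ/m²

Solar declination: sin δ = sin ε · sin L_s = sin 25.19° × sin 27.7° = 0.19785, so δ = +11.411°.
cos h₀ = −tan(-51.8°) tan(+11.411°) = 0.2565, h₀ = 1.3114 rad.
Bracket: h₀ sin ϕ sin δ + cos ϕ cos δ sin h₀ = 1.3114×-0.78586×0.19785 + 0.61841×0.98023×0.96655 = -0.203900 + 0.585907 = 0.382007.
Q̄ = (S_0/π) × [bracket] = (589/π) × 0.382007 = 71.620 W/m².
Daily total = Q̄ × 24.66 h × 3600 s/h = 71.620 × 24.66 × 3600 / 10⁶ = 6.358 MJ/m².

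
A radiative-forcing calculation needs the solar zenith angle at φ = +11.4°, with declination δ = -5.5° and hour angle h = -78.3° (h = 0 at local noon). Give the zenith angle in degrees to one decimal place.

θ_z = 79.7°

cos θ_z = sin φ sin δ + cos φ cos δ cos h = -0.018945 + 0.197871 = 0.178926.
θ_z = arccos(0.178926) = 79.7°.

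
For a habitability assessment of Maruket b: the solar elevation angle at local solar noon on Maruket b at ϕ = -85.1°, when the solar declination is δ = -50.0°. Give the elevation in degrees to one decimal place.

54.9°

At local noon the hour angle is zero, so the zenith angle equals |ϕ − δ| = |-85.1° − (-50.000°)| = 35.100°.
Elevation = 90° − 35.100° = 54.9°.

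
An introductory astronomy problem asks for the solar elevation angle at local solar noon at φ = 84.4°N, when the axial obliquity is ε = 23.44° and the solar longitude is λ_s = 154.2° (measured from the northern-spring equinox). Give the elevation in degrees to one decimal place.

15.6°

Solar declination: sin δ = sin ε · sin λ_s = sin 23.44° × sin 154.2° = 0.17313, so δ = +9.970°.
At local noon the hour angle is zero, so the zenith angle equals |φ − δ| = |+84.4° − (+9.970°)| = 74.430°.
Elevation = 90° − 74.430° = 15.6°.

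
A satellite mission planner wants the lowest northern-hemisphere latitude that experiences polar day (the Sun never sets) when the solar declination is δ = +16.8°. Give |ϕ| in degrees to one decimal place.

|ϕ| = 73.2°

Polar day requires cos h₀ = −tan ϕ tan δ ≤ −1, i.e. tan ϕ tan δ ≥ 1.
The boundary is |tan ϕ| · |tan δ| = 1, so |ϕ| = 90° − |δ| = 90° − 16.8° = 73.2° in the northern hemisphere.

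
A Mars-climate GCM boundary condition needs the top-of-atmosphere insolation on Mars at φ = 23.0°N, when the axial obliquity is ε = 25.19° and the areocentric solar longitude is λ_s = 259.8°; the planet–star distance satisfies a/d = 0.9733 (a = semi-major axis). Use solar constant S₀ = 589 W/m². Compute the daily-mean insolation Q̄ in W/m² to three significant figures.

Q̄ ≈ 106 W/m²

sin δ = sin 25.19° × sin 259.8° = -0.41889, so δ = -24.765°.
cos H₀ = −tan(+23.0°) tan(-24.765°) = 0.1958, H₀ = 1.3737 rad.
Bracket: H₀ sin φ sin δ + cos φ cos δ sin H₀ = 1.3737×0.39073×-0.41889 + 0.92050×0.90803×0.98064 = -0.224837 + 0.819660 = 0.594823.
Inverse-square distance factor (a/d)² = 0.9733² = 0.947313.
Q̄ = (S₀/π) × 0.947313 × [bracket] = (589/π) × 0.947313 × 0.594823 = 105.6 W/m².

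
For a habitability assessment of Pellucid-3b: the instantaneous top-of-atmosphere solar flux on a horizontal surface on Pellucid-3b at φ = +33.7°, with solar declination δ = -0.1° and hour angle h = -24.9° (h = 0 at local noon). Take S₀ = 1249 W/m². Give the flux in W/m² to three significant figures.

941 W/m²

cos θ_z = sin φ sin δ + cos φ cos δ cos h = -0.000968 + 0.754618 = 0.753650.
Flux = S₀ · cos θ_z = 1249 × 0.753650 = 941.3 W/m².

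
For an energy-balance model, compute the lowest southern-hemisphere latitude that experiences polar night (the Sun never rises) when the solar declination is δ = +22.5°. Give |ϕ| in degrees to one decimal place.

|ϕ| = 67.5°

Polar night requires cos h₀ = −tan ϕ tan δ ≥ 1, i.e. tan ϕ tan δ ≤ −1.
The boundary is |tan ϕ| · |tan δ| = 1, so |ϕ| = 90° − |δ| = 90° − 22.5° = 67.5° in the southern hemisphere.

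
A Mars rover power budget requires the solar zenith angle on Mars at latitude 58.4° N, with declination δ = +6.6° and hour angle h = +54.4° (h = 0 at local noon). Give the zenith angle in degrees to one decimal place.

θ_z = 66.4°

cos θ_z = sin ϕ sin δ + cos ϕ cos δ cos h = 0.097895 + 0.303003 = 0.400898.
θ_z = arccos(0.400898) = 66.4°.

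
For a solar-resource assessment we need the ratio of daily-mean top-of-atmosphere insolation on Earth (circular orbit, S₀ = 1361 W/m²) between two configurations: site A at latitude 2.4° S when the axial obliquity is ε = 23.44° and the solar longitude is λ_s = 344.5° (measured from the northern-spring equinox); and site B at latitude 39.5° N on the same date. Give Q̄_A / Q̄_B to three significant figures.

— Configuration A (φ=-2.4°):
Solar declination: sin δ = sin ε · sin λ_s = sin 23.44° × sin 344.5° = -0.10630, so δ = -6.102°.
cos H₀ = −tan(-2.4°) tan(-6.102°) = -0.0045, H₀ = 1.5753 rad.
Bracket: H₀ sin φ sin δ + cos φ cos δ sin H₀ = 1.5753×-0.04188×-0.10630 + 0.99912×0.99433×0.99999 = 0.007013 + 0.993445 = 1.000458.
Q̄ = (S₀/π) × [bracket] = (1361/π) × 1.000458 = 433.42 W/m².
— Configuration B (φ=+39.5°):
cos H₀ = −tan(+39.5°) tan(-6.102°) = 0.0881, H₀ = 1.4826 rad.
Bracket: H₀ sin φ sin δ + cos φ cos δ sin H₀ = 1.4826×0.63608×-0.10630 + 0.77162×0.99433×0.99611 = -0.100246 + 0.764260 = 0.664014.
Q̄ = (S₀/π) × [bracket] = (1361/π) × 0.664014 = 287.66 W/m².
Ratio Q̄_A / Q̄_B = 433.42 / 287.66 = 1.507.

Q̄_A / Q̄_B ≈ 1.51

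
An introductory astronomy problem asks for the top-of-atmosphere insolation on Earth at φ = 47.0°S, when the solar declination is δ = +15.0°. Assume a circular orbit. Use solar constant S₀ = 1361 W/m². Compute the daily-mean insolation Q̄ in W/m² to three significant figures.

Q̄ ≈ 168 W/m²

cos H₀ = −tan(-47.0°) tan(+15.000°) = 0.2873, H₀ = 1.2793 rad.
Bracket: H₀ sin φ sin δ + cos φ cos δ sin H₀ = 1.2793×-0.73135×0.25882 + 0.68200×0.96593×0.95783 = -0.242156 + 0.630984 = 0.388828.
Q̄ = (S₀/π) × [bracket] = (1361/π) × 0.388828 = 168.4 W/m².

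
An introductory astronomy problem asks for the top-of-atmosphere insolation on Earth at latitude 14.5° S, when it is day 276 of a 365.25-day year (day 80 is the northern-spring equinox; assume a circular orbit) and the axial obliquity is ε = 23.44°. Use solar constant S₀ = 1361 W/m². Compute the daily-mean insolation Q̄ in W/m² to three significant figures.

Q̄ ≈ 433 W/m²

Solar longitude: λ_s = 360° × (276 − 80)/365.25 = 193.183°.
sin δ = sin 23.44° × sin 193.183° = -0.09072, so δ = -5.205°.
cos H₀ = −tan(-14.5°) tan(-5.205°) = -0.0236, H₀ = 1.5944 rad.
Bracket: H₀ sin φ sin δ + cos φ cos δ sin H₀ = 1.5944×-0.25038×-0.09072 + 0.96815×0.99588×0.99972 = 0.036216 + 0.963891 = 1.000107.
Q̄ = (S₀/π) × [bracket] = (1361/π) × 1.000107 = 433.3 W/m².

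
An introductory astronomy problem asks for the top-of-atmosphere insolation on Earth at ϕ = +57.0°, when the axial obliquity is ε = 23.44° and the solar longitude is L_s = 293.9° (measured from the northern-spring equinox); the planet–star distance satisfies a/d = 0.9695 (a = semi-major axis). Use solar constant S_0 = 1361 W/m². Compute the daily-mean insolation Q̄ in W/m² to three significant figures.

Q̄ ≈ 50.1 W/m²

Solar declination: sin δ = sin ε · sin L_s = sin 23.44° × sin 293.9° = -0.36368, so δ = -21.326°.
cos h₀ = −tan(+57.0°) tan(-21.326°) = 0.6012, h₀ = 0.9258 rad.
Bracket: h₀ sin ϕ sin δ + cos ϕ cos δ sin h₀ = 0.9258×0.83867×-0.36368 + 0.54464×0.93152×0.79911 = -0.282376 + 0.405423 = 0.123047.
Inverse-square distance factor (a/d)² = 0.9695² = 0.939930.
Q̄ = (S_0/π) × 0.939930 × [bracket] = (1361/π) × 0.939930 × 0.123047 = 50.10 W/m².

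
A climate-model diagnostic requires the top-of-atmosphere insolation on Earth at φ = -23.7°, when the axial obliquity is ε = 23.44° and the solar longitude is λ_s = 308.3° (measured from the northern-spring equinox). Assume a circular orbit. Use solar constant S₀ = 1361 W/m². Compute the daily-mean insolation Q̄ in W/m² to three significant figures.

Q̄ ≈ 466 W/m²

Solar declination: sin δ = sin ε · sin λ_s = sin 23.44° × sin 308.3° = -0.31218, so δ = -18.190°.
cos H₀ = −tan(-23.7°) tan(-18.190°) = -0.1442, H₀ = 1.7155 rad.
Bracket: H₀ sin φ sin δ + cos φ cos δ sin H₀ = 1.7155×-0.40195×-0.31218 + 0.91566×0.95002×0.98954 = 0.215262 + 0.860796 = 1.076058.
Q̄ = (S₀/π) × [bracket] = (1361/π) × 1.076058 = 466.2 W/m².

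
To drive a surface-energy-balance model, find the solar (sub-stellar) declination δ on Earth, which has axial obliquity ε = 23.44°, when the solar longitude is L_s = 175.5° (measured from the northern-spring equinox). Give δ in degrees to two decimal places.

δ = +1.79°

sin δ = sin ε · sin L_s = sin 23.44° × sin 175.5° = 0.031210.
δ = arcsin(0.031210) = +1.79°.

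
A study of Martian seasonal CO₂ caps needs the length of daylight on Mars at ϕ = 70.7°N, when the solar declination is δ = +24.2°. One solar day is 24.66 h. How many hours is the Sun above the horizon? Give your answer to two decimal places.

Sunrise equation: cos h₀ = −tan ϕ · tan δ = -1.2833 ≤ −1, so the Sun never sets (polar day) and h₀ = π.
Daylight = 2h₀/(2π) × 24.66 h = (3.1416/π) × 24.66 = 24.66 h.

24.66 h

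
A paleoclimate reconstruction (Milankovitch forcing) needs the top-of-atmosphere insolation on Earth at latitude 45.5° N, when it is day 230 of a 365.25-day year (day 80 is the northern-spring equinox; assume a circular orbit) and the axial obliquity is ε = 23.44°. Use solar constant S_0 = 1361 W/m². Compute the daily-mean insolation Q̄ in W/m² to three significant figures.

Q̄ ≈ 407 W/m²

Solar longitude: L_s = 360° × (230 − 80)/365.25 = 147.844°.
sin δ = sin 23.44° × sin 147.844° = 0.21171, so δ = +12.223°.
cos h₀ = −tan(+45.5°) tan(+12.223°) = -0.2204, h₀ = 1.7931 rad.
Bracket: h₀ sin ϕ sin δ + cos ϕ cos δ sin h₀ = 1.7931×0.71325×0.21171 + 0.70091×0.97733×0.97540 = 0.270762 + 0.668169 = 0.938931.
Q̄ = (S_0/π) × [bracket] = (1361/π) × 0.938931 = 406.8 W/m².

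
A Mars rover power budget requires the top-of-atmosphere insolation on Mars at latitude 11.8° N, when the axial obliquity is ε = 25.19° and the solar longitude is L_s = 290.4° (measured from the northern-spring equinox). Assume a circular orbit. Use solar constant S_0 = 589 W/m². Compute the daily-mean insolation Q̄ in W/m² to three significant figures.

Solar declination: sin δ = sin ε · sin L_s = sin 25.19° × sin 290.4° = -0.39893, so δ = -23.511°.
cos h₀ = −tan(+11.8°) tan(-23.511°) = 0.0909, h₀ = 1.4798 rad.
Bracket: h₀ sin ϕ sin δ + cos ϕ cos δ sin h₀ = 1.4798×0.20450×-0.39893 + 0.97887×0.91698×0.99586 = -0.120724 + 0.893888 = 0.773164.
Q̄ = (S_0/π) × [bracket] = (589/π) × 0.773164 = 145.0 W/m².

Q̄ ≈ 145 W/m²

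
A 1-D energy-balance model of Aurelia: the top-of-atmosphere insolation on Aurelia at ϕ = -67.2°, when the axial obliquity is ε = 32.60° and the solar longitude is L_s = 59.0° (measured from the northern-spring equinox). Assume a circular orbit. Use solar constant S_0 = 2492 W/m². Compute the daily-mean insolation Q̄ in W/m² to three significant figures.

Solar declination: sin δ = sin ε · sin L_s = sin 32.60° × sin 59.0° = 0.46182, so δ = +27.504°.
cos h₀ = −tan(-67.2°) tan(+27.504°) = 1.2386 ≥ 1 ⇒ polar night, h₀ = 0 and Q̄ = 0.

Q̄ ≈ 0.00 W/m²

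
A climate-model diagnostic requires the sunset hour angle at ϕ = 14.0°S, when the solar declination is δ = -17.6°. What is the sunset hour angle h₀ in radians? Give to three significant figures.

h₀ = 1.65 rad

cos h₀ = −tan ϕ · tan δ = −tan(-14.0°) × tan(-17.600°) = -0.0791, so h₀ = 1.6500 rad = 94.54°.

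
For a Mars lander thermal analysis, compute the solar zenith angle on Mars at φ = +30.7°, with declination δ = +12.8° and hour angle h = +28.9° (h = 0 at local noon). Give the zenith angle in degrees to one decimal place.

θ_z = 32.1°

cos θ_z = sin φ sin δ + cos φ cos δ cos h = 0.113110 + 0.734063 = 0.847173.
θ_z = arccos(0.847173) = 32.1°.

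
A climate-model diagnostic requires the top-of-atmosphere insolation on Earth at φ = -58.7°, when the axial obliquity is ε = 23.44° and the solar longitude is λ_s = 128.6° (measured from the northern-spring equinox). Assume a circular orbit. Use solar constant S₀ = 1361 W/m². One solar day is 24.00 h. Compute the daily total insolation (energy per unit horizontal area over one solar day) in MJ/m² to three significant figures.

5.61 MJ/m²

Solar declination: sin δ = sin ε · sin λ_s = sin 23.44° × sin 128.6° = 0.31088, so δ = +18.112°.
cos H₀ = −tan(-58.7°) tan(+18.112°) = 0.5380, H₀ = 1.0028 rad.
Bracket: H₀ sin φ sin δ + cos φ cos δ sin H₀ = 1.0028×-0.85446×0.31088 + 0.51952×0.95045×0.84297 = -0.266378 + 0.416240 = 0.149862.
Q̄ = (S₀/π) × [bracket] = (1361/π) × 0.149862 = 64.923 W/m².
Daily total = Q̄ × 24.00 h × 3600 s/h = 64.923 × 24.00 × 3600 / 10⁶ = 5.609 MJ/m².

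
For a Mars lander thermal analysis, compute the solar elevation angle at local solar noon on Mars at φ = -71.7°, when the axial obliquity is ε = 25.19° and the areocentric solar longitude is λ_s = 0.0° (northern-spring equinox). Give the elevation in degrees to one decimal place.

18.3°

sin δ = sin 25.19° × sin 0.0° = 0.00000, so δ = +0.000°.
At local noon the hour angle is zero, so the zenith angle equals |φ − δ| = |-71.7° − (+0.000°)| = 71.700°.
Elevation = 90° − 71.700° = 18.3°.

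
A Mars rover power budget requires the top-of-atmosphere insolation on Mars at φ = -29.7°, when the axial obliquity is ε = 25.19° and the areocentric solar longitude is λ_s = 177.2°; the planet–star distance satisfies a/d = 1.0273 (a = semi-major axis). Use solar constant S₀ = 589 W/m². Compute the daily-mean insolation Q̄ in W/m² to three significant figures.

Q̄ ≈ 169 W/m²

sin δ = sin 25.19° × sin 177.2° = 0.02079, so δ = +1.191°.
cos H₀ = −tan(-29.7°) tan(+1.191°) = 0.0119, H₀ = 1.5589 rad.
Bracket: H₀ sin φ sin δ + cos φ cos δ sin H₀ = 1.5589×-0.49546×0.02079 + 0.86863×0.99978×0.99993 = -0.016058 + 0.868378 = 0.852320.
Inverse-square distance factor (a/d)² = 1.0273² = 1.055345.
Q̄ = (S₀/π) × 1.055345 × [bracket] = (589/π) × 1.055345 × 0.852320 = 168.6 W/m².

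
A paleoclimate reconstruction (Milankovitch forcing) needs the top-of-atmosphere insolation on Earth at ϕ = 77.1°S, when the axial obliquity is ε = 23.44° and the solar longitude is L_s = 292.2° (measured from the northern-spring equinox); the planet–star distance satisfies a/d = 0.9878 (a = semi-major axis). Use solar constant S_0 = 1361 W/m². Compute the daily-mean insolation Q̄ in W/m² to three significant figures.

Solar declination: sin δ = sin ε · sin L_s = sin 23.44° × sin 292.2° = -0.36830, so δ = -21.611°.
cos h₀ = −tan(-77.1°) tan(-21.611°) = -1.7297 ≤ −1 ⇒ polar day, h₀ = π.
Bracket: h₀ sin ϕ sin δ + cos ϕ cos δ sin h₀ = 3.1416×-0.97476×-0.36830 + 0.22325×0.92971×0.00000 = 1.127847 + 0.000000 = 1.127847.
Inverse-square distance factor (a/d)² = 0.9878² = 0.975749.
Q̄ = (S_0/π) × 0.975749 × [bracket] = (1361/π) × 0.975749 × 1.127847 = 476.8 W/m².

Q̄ ≈ 477 W/m²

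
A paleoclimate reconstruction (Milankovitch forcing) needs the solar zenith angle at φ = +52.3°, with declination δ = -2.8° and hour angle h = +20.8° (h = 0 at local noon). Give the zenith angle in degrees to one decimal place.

cos θ_z = sin φ sin δ + cos φ cos δ cos h = -0.038651 + 0.570989 = 0.532338.
θ_z = arccos(0.532338) = 57.8°.

θ_z = 57.8°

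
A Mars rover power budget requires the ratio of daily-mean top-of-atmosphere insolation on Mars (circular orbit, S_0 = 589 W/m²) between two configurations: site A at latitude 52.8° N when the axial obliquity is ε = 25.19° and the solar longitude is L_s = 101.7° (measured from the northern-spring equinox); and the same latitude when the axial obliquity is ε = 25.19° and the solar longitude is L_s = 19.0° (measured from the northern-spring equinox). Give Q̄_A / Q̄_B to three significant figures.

Q̄_A / Q̄_B ≈ 1.50

— Configuration A (ϕ=+52.8°):
Solar declination: sin δ = sin ε · sin L_s = sin 25.19° × sin 101.7° = 0.41678, so δ = +24.631°.
cos h₀ = −tan(+52.8°) tan(+24.631°) = -0.6040, h₀ = 2.2194 rad.
Bracket: h₀ sin ϕ sin δ + cos ϕ cos δ sin h₀ = 2.2194×0.79653×0.41678 + 0.60460×0.90901×0.79695 = 0.736791 + 0.437994 = 1.174785.
Q̄ = (S_0/π) × [bracket] = (589/π) × 1.174785 = 220.25 W/m².
— Configuration B (ϕ=+52.8°):
Solar declination: sin δ = sin ε · sin L_s = sin 25.19° × sin 19.0° = 0.13857, so δ = +7.965°.
cos h₀ = −tan(+52.8°) tan(+7.965°) = -0.1843, h₀ = 1.7562 rad.
Bracket: h₀ sin ϕ sin δ + cos ϕ cos δ sin h₀ = 1.7562×0.79653×0.13857 + 0.60460×0.99035×0.98286 = 0.193841 + 0.588503 = 0.782344.
Q̄ = (S_0/π) × [bracket] = (589/π) × 0.782344 = 146.68 W/m².
Ratio Q̄_A / Q̄_B = 220.25 / 146.68 = 1.502.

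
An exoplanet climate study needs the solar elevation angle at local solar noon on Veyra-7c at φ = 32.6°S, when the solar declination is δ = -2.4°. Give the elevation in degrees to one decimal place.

At local noon the hour angle is zero, so the zenith angle equals |φ − δ| = |-32.6° − (-2.400°)| = 30.200°.
Elevation = 90° − 30.200° = 59.8°.

59.8°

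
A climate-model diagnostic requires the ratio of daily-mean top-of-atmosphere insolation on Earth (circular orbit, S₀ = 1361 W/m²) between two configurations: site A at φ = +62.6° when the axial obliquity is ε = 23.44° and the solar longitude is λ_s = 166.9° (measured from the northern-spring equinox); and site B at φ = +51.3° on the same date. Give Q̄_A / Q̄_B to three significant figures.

Q̄_A / Q̄_B ≈ 0.802

— Configuration A (φ=+62.6°):
Solar declination: sin δ = sin ε · sin λ_s = sin 23.44° × sin 166.9° = 0.09016, so δ = +5.173°.
cos H₀ = −tan(+62.6°) tan(+5.173°) = -0.1746, H₀ = 1.7463 rad.
Bracket: H₀ sin φ sin δ + cos φ cos δ sin H₀ = 1.7463×0.88782×0.09016 + 0.46020×0.99593×0.98463 = 0.139784 + 0.451283 = 0.591067.
Q̄ = (S₀/π) × [bracket] = (1361/π) × 0.591067 = 256.06 W/m².
— Configuration B (φ=+51.3°):
cos H₀ = −tan(+51.3°) tan(+5.173°) = -0.1130, H₀ = 1.6840 rad.
Bracket: H₀ sin φ sin δ + cos φ cos δ sin H₀ = 1.6840×0.78043×0.09016 + 0.62524×0.99593×0.99360 = 0.118492 + 0.618710 = 0.737202.
Q̄ = (S₀/π) × [bracket] = (1361/π) × 0.737202 = 319.37 W/m².
Ratio Q̄_A / Q̄_B = 256.06 / 319.37 = 0.8018.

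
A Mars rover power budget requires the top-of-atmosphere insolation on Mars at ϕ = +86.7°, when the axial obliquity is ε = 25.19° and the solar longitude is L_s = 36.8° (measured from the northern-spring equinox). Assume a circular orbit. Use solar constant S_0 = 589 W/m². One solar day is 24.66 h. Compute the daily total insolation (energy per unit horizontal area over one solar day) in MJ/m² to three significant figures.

13.3 MJ/m²

Solar declination: sin δ = sin ε · sin L_s = sin 25.19° × sin 36.8° = 0.25496, so δ = +14.771°.
cos h₀ = −tan(+86.7°) tan(+14.771°) = -4.5729 ≤ −1 ⇒ polar day, h₀ = π.
Bracket: h₀ sin ϕ sin δ + cos ϕ cos δ sin h₀ = 3.1416×0.99834×0.25496 + 0.05756×0.96695×0.00000 = 0.799653 + 0.000000 = 0.799653.
Q̄ = (S_0/π) × [bracket] = (589/π) × 0.799653 = 149.92 W/m².
Daily total = Q̄ × 24.66 h × 3600 s/h = 149.92 × 24.66 × 3600 / 10⁶ = 13.31 MJ/m².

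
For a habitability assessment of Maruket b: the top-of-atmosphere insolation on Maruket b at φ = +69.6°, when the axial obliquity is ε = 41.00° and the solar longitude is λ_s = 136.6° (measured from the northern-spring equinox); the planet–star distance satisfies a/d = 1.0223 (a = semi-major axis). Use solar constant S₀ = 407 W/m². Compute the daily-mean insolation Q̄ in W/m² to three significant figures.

Q̄ ≈ 180 W/m²

Solar declination: sin δ = sin ε · sin λ_s = sin 41.00° × sin 136.6° = 0.45077, so δ = +26.793°.
cos H₀ = −tan(+69.6°) tan(+26.793°) = -1.3579 ≤ −1 ⇒ polar day, H₀ = π.
Bracket: H₀ sin φ sin δ + cos φ cos δ sin H₀ = 3.1416×0.93728×0.45077 + 0.34857×0.89264×0.00000 = 1.327319 + 0.000000 = 1.327319.
Inverse-square distance factor (a/d)² = 1.0223² = 1.045097.
Q̄ = (S₀/π) × 1.045097 × [bracket] = (407/π) × 1.045097 × 1.327319 = 179.7 W/m².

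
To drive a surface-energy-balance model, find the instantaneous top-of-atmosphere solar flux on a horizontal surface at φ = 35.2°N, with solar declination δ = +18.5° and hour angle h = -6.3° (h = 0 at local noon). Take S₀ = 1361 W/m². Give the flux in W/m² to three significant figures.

1.30e+03 W/m²

cos θ_z = sin φ sin δ + cos φ cos δ cos h = 0.182905 + 0.770238 = 0.953143.
Flux = S₀ · cos θ_z = 1361 × 0.953143 = 1297 W/m².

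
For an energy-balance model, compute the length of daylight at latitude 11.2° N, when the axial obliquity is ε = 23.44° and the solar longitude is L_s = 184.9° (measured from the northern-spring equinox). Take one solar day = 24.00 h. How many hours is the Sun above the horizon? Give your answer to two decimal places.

Solar declination: sin δ = sin ε · sin L_s = sin 23.44° × sin 184.9° = -0.03398, so δ = -1.947°.
cos h₀ = −tan ϕ · tan δ = −tan(+11.2°) × tan(-1.947°) = 0.0067, so h₀ = 1.5641 rad = 89.61°.
Daylight = 2h₀/(2π) × 24.00 h = (1.5641/π) × 24.00 = 11.95 h.

11.95 h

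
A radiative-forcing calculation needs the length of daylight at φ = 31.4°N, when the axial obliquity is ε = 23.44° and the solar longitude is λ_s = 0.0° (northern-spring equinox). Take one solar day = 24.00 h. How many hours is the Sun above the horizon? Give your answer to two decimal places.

12.00 h

Solar declination: sin δ = sin ε · sin λ_s = sin 23.44° × sin 0.0° = 0.00000, so δ = +0.000°.
cos H₀ = −tan φ · tan δ = −tan(+31.4°) × tan(+0.000°) = -0.0000, so H₀ = 1.5708 rad = 90.00°.
Daylight = 2H₀/(2π) × 24.00 h = (1.5708/π) × 24.00 = 12.00 h.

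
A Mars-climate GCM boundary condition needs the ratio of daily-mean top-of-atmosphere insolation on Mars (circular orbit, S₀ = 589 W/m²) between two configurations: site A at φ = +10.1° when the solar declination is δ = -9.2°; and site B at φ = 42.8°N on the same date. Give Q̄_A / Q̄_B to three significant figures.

Q̄_A / Q̄_B ≈ 1.65

— Configuration A (φ=+10.1°):
cos H₀ = −tan(+10.1°) tan(-9.200°) = 0.0289, H₀ = 1.5419 rad.
Bracket: H₀ sin φ sin δ + cos φ cos δ sin H₀ = 1.5419×0.17537×-0.15988 + 0.98450×0.98714×0.99958 = -0.043232 + 0.971431 = 0.928199.
Q̄ = (S₀/π) × [bracket] = (589/π) × 0.928199 = 174.02 W/m².
— Configuration B (φ=+42.8°):
cos H₀ = −tan(+42.8°) tan(-9.200°) = 0.1500, H₀ = 1.4202 rad.
Bracket: H₀ sin φ sin δ + cos φ cos δ sin H₀ = 1.4202×0.67944×-0.15988 + 0.73373×0.98714×0.98869 = -0.154275 + 0.716102 = 0.561827.
Q̄ = (S₀/π) × [bracket] = (589/π) × 0.561827 = 105.33 W/m².
Ratio Q̄_A / Q̄_B = 174.02 / 105.33 = 1.652.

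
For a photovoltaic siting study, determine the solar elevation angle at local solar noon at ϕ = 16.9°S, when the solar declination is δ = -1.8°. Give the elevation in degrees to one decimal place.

At local noon the hour angle is zero, so the zenith angle equals |ϕ − δ| = |-16.9° − (-1.800°)| = 15.100°.
Elevation = 90° − 15.100° = 74.9°.

74.9°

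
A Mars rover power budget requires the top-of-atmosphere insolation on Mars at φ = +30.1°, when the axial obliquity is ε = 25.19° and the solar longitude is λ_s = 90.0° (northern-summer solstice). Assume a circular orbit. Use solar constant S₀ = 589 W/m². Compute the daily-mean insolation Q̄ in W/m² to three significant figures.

Q̄ ≈ 215 W/m²

Solar declination: sin δ = sin ε · sin λ_s = sin 25.19° × sin 90.0° = 0.42562, so δ = +25.190°.
cos H₀ = −tan(+30.1°) tan(+25.190°) = -0.2727, H₀ = 1.8469 rad.
Bracket: H₀ sin φ sin δ + cos φ cos δ sin H₀ = 1.8469×0.50151×0.42562 + 0.86515×0.90490×0.96211 = 0.394226 + 0.753211 = 1.147437.
Q̄ = (S₀/π) × [bracket] = (589/π) × 1.147437 = 215.1 W/m².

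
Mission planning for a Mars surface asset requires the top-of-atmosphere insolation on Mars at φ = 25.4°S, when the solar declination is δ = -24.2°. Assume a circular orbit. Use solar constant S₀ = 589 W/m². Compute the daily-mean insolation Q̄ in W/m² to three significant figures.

Q̄ ≈ 210 W/m²

cos H₀ = −tan(-25.4°) tan(-24.200°) = -0.2134, H₀ = 1.7858 rad.
Bracket: H₀ sin φ sin δ + cos φ cos δ sin H₀ = 1.7858×-0.42894×-0.40992 + 0.90334×0.91212×0.97697 = 0.313999 + 0.804979 = 1.118978.
Q̄ = (S₀/π) × [bracket] = (589/π) × 1.118978 = 209.8 W/m².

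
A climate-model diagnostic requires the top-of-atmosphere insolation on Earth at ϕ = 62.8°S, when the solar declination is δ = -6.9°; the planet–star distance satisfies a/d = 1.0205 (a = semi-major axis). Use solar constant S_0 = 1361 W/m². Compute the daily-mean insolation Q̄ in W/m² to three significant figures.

Q̄ ≈ 286 W/m²

cos h₀ = −tan(-62.8°) tan(-6.900°) = -0.2355, h₀ = 1.8085 rad.
Bracket: h₀ sin ϕ sin δ + cos ϕ cos δ sin h₀ = 1.8085×-0.88942×-0.12014 + 0.45710×0.99276×0.97188 = 0.193247 + 0.441030 = 0.634277.
Inverse-square distance factor (a/d)² = 1.0205² = 1.041420.
Q̄ = (S_0/π) × 1.041420 × [bracket] = (1361/π) × 1.041420 × 0.634277 = 286.2 W/m².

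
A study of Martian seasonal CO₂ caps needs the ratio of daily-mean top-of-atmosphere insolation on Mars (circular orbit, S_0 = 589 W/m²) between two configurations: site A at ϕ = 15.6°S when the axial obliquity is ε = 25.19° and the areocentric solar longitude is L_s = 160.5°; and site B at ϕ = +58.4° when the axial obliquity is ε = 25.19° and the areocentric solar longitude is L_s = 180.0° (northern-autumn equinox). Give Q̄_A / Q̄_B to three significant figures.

— Configuration A (ϕ=-15.6°):
sin δ = sin 25.19° × sin 160.5° = 0.14208, so δ = +8.168°.
cos h₀ = −tan(-15.6°) tan(+8.168°) = 0.0401, h₀ = 1.5307 rad.
Bracket: h₀ sin ϕ sin δ + cos ϕ cos δ sin h₀ = 1.5307×-0.26892×0.14208 + 0.96316×0.98986×0.99920 = -0.058485 + 0.952631 = 0.894146.
Q̄ = (S_0/π) × [bracket] = (589/π) × 0.894146 = 167.64 W/m².
— Configuration B (ϕ=+58.4°):
sin δ = sin 25.19° × sin 180.0° = 0.00000, so δ = +0.000°.
cos h₀ = −tan(+58.4°) tan(+0.000°) = -0.0000, h₀ = 1.5708 rad.
Bracket: h₀ sin ϕ sin δ + cos ϕ cos δ sin h₀ = 1.5708×0.85173×0.00000 + 0.52399×1.00000×1.00000 = 0.000000 + 0.523990 = 0.523990.
Q̄ = (S_0/π) × [bracket] = (589/π) × 0.523990 = 98.240 W/m².
Ratio Q̄_A / Q̄_B = 167.64 / 98.240 = 1.706.

Q̄_A / Q̄_B ≈ 1.71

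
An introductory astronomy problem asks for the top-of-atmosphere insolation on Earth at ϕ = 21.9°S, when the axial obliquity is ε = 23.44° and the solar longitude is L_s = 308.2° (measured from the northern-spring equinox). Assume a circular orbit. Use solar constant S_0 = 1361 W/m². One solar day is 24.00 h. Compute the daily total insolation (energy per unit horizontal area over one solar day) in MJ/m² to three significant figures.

40.1 MJ/m²

Solar declination: sin δ = sin ε · sin L_s = sin 23.44° × sin 308.2° = -0.31260, so δ = -18.216°.
cos h₀ = −tan(-21.9°) tan(-18.216°) = -0.1323, h₀ = 1.7035 rad.
Bracket: h₀ sin ϕ sin δ + cos ϕ cos δ sin h₀ = 1.7035×-0.37299×-0.31260 + 0.92784×0.94988×0.99121 = 0.198622 + 0.873590 = 1.072212.
Q̄ = (S_0/π) × [bracket] = (1361/π) × 1.072212 = 464.50 W/m².
Daily total = Q̄ × 24.00 h × 3600 s/h = 464.50 × 24.00 × 3600 / 10⁶ = 40.13 MJ/m².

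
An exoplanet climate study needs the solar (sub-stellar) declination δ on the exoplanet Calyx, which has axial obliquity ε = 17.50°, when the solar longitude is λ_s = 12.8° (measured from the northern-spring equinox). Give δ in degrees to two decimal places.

sin δ = sin ε · sin λ_s = sin 17.50° × sin 12.8° = 0.066621.
δ = arcsin(0.066621) = +3.82°.

δ = +3.82°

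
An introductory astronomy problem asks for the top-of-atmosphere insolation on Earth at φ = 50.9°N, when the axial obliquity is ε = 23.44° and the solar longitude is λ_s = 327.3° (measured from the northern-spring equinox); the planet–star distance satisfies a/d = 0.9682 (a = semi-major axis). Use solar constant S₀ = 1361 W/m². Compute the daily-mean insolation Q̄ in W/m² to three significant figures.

Solar declination: sin δ = sin ε · sin λ_s = sin 23.44° × sin 327.3° = -0.21490, so δ = -12.410°.
cos H₀ = −tan(+50.9°) tan(-12.410°) = 0.2708, H₀ = 1.2966 rad.
Bracket: H₀ sin φ sin δ + cos φ cos δ sin H₀ = 1.2966×0.77605×-0.21490 + 0.63068×0.97664×0.96265 = -0.216238 + 0.592942 = 0.376704.
Inverse-square distance factor (a/d)² = 0.9682² = 0.937411.
Q̄ = (S₀/π) × 0.937411 × [bracket] = (1361/π) × 0.937411 × 0.376704 = 153.0 W/m².

Q̄ ≈ 153 W/m²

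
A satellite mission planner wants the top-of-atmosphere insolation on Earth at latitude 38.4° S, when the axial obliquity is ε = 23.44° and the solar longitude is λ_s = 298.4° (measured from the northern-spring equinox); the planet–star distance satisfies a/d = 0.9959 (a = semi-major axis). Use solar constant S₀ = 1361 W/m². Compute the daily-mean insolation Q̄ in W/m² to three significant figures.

Solar declination: sin δ = sin ε · sin λ_s = sin 23.44° × sin 298.4° = -0.34991, so δ = -20.482°.
cos H₀ = −tan(-38.4°) tan(-20.482°) = -0.2961, H₀ = 1.8714 rad.
Bracket: H₀ sin φ sin δ + cos φ cos δ sin H₀ = 1.8714×-0.62115×-0.34991 + 0.78369×0.93678×0.95517 = 0.406742 + 0.701233 = 1.107975.
Inverse-square distance factor (a/d)² = 0.9959² = 0.991817.
Q̄ = (S₀/π) × 0.991817 × [bracket] = (1361/π) × 0.991817 × 1.107975 = 476.1 W/m².

Q̄ ≈ 476 W/m²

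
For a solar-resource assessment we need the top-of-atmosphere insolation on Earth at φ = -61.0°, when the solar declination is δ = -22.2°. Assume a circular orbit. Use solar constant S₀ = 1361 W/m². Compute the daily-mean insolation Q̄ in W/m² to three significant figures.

Q̄ ≈ 475 W/m²

cos H₀ = −tan(-61.0°) tan(-22.200°) = -0.7362, H₀ = 2.3983 rad.
Bracket: H₀ sin φ sin δ + cos φ cos δ sin H₀ = 2.3983×-0.87462×-0.37784 + 0.48481×0.92587×0.67674 = 0.792558 + 0.303769 = 1.096327.
Q̄ = (S₀/π) × [bracket] = (1361/π) × 1.096327 = 475.0 W/m².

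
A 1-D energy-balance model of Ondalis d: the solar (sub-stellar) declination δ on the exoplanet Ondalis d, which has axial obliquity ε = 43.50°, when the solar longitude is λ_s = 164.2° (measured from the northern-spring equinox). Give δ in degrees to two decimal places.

sin δ = sin ε · sin λ_s = sin 43.50° × sin 164.2° = 0.187425.
δ = arcsin(0.187425) = +10.80°.

δ = +10.80°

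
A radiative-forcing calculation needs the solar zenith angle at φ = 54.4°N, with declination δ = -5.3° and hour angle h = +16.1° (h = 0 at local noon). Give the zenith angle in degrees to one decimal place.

cos θ_z = sin φ sin δ + cos φ cos δ cos h = -0.075107 + 0.556900 = 0.481793.
θ_z = arccos(0.481793) = 61.2°.

θ_z = 61.2°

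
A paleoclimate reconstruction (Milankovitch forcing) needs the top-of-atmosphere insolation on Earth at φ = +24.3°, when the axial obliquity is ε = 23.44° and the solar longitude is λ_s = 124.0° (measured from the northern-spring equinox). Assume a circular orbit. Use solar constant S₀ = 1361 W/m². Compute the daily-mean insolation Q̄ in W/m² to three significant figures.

Solar declination: sin δ = sin ε · sin λ_s = sin 23.44° × sin 124.0° = 0.32978, so δ = +19.256°.
cos H₀ = −tan(+24.3°) tan(+19.256°) = -0.1577, H₀ = 1.7292 rad.
Bracket: H₀ sin φ sin δ + cos φ cos δ sin H₀ = 1.7292×0.41151×0.32978 + 0.91140×0.94406×0.98748 = 0.234666 + 0.849644 = 1.084310.
Q̄ = (S₀/π) × [bracket] = (1361/π) × 1.084310 = 469.7 W/m².

Q̄ ≈ 470 W/m²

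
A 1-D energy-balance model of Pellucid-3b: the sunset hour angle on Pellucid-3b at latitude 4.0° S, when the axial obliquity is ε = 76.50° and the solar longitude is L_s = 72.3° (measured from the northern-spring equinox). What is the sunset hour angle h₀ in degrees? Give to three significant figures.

h₀ = 80.1°

Solar declination: sin δ = sin ε · sin L_s = sin 76.50° × sin 72.3° = 0.92634, so δ = +67.871°.
cos h₀ = −tan ϕ · tan δ = −tan(-4.0°) × tan(+67.871°) = 0.1720, so h₀ = 1.3980 rad = 80.10°.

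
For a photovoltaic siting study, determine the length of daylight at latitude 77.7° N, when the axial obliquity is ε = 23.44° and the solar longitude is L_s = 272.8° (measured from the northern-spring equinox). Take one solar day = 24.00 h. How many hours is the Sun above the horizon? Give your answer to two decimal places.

0.00 h

Solar declination: sin δ = sin ε · sin L_s = sin 23.44° × sin 272.8° = -0.39731, so δ = -23.410°.
cos h₀ = −tan ϕ · tan δ = 1.9857 ≥ 1, so the Sun never rises (polar night) and h₀ = 0.
Daylight = 2h₀/(2π) × 24.00 h = (0.0000/π) × 24.00 = 0.00 h.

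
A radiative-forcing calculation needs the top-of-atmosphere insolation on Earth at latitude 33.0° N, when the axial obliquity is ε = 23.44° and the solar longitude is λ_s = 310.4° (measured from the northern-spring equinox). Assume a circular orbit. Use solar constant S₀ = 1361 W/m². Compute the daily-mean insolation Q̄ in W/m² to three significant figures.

Solar declination: sin δ = sin ε · sin λ_s = sin 23.44° × sin 310.4° = -0.30293, so δ = -17.634°.
cos H₀ = −tan(+33.0°) tan(-17.634°) = 0.2064, H₀ = 1.3629 rad.
Bracket: H₀ sin φ sin δ + cos φ cos δ sin H₀ = 1.3629×0.54464×-0.30293 + 0.83867×0.95301×0.97846 = -0.224862 + 0.782045 = 0.557183.
Q̄ = (S₀/π) × [bracket] = (1361/π) × 0.557183 = 241.4 W/m².

Q̄ ≈ 241 W/m²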